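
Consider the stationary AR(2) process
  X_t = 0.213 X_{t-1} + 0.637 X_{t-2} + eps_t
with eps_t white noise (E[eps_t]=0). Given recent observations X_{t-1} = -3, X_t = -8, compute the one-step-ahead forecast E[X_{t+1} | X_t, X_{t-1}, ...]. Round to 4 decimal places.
E[X_{t+1} \mid \mathcal F_t] = -3.6150

For an AR(p) model X_t = c + sum_i phi_i X_{t-i} + eps_t, the
one-step-ahead conditional mean is
  E[X_{t+1} | X_t, ...] = c + sum_i phi_i X_{t+1-i}.
Substitute known values:
  E[X_{t+1} | ...] = (0.213) * (-8) + (0.637) * (-3)
                   = -3.6150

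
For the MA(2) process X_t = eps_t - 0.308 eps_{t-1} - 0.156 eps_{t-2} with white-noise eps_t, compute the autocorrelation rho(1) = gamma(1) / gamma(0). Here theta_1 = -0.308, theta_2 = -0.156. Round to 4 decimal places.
\rho(1) = -0.2323

For an MA(q) process with theta_0 = 1, the autocovariance is
  gamma(k) = sigma^2 * sum_{i=0..q-k} theta_i * theta_{i+k},
and rho(k) = gamma(k) / gamma(0). Sigma^2 cancels.
  numerator   = (1)*(-0.308) + (-0.308)*(-0.156) = -0.259952.
  denominator = (1)^2 + (-0.308)^2 + (-0.156)^2 = 1.1192.
  rho(1) = -0.259952 / 1.1192 = -0.2323.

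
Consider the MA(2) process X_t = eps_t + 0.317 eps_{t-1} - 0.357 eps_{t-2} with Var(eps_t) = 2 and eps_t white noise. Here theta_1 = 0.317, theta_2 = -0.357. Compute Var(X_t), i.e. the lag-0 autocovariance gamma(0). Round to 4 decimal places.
\gamma(0) = 2.4559

For an MA(q) process X_t = eps_t + sum_i theta_i eps_{t-i} with
Var(eps_t) = sigma^2, the variance is
  gamma(0) = sigma^2 * (1 + sum_i theta_i^2).
  sum_i theta_i^2 = (0.317)^2 + (-0.357)^2 = 0.100489 + 0.127449 = 0.227938.
  gamma(0) = 2 * (1 + 0.227938) = 2 * 1.227938 = 2.455876, which rounds to 2.4559.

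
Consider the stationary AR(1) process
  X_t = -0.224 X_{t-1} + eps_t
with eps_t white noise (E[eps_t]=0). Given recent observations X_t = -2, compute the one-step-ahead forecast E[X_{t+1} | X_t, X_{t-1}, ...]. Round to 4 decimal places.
E[X_{t+1} \mid \mathcal F_t] = 0.4480

For an AR(p) model X_t = c + sum_i phi_i X_{t-i} + eps_t, the
one-step-ahead conditional mean is
  E[X_{t+1} | X_t, ...] = c + sum_i phi_i X_{t+1-i}.
Substitute known values:
  E[X_{t+1} | ...] = (-0.224) * (-2)
                   = 0.4480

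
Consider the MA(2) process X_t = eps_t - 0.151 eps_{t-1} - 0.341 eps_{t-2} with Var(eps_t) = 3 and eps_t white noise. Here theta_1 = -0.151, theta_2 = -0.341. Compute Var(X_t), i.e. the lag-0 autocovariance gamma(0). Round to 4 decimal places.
\gamma(0) = 3.4172

For an MA(q) process X_t = eps_t + sum_i theta_i eps_{t-i} with
Var(eps_t) = sigma^2, the variance is
  gamma(0) = sigma^2 * (1 + sum_i theta_i^2).
  sum_i theta_i^2 = (-0.151)^2 + (-0.341)^2 = 0.022801 + 0.116281 = 0.139082.
  gamma(0) = 3 * (1 + 0.139082) = 3 * 1.139082 = 3.417246, which rounds to 3.4172.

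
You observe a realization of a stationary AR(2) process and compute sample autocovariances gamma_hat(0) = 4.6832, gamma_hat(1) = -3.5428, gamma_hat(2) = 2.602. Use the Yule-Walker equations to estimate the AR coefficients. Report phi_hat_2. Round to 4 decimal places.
\hat\phi_{2} = -0.0390

The Yule-Walker equations for an AR(p) process read, in matrix form,
  Gamma_p phi = r_p,   with   (Gamma_p)_{ij} = gamma(|i - j|),
                       (r_p)_i = gamma(i),   i,j = 1..p.
Substitute the sample gammas (Toeplitz matrix and right-hand side of size 2):
  Gamma_p = [[4.6832, -3.5428], [-3.5428, 4.6832]]
  r_p     = [-3.5428, 2.602]
Written out:
  4.6832 phi_1 - 3.5428 phi_2 = -3.5428
  -3.5428 phi_1 + 4.6832 phi_2 = 2.602
Solve by Cramer's rule:
  det = gamma(0)^2 - gamma(1)^2 = (4.6832)^2 - (-3.5428)^2 = 21.93236224 - 12.55143184 = 9.3809304
  phi_hat_1 = [gamma(1) gamma(0) - gamma(1) gamma(2)] / det = [(-3.5428)(4.6832) - (-3.5428)(2.602)] / 9.3809304 = -7.37327536 / 9.3809304 = -0.786
  phi_hat_2 = [gamma(0) gamma(2) - gamma(1)^2] / det = [(4.6832)(2.602) - (-3.5428)^2] / 9.3809304 = -0.36574544 / 9.3809304 = -0.039
So phi_hat = [-0.7860, -0.0390].
Therefore phi_hat_2 = -0.0390.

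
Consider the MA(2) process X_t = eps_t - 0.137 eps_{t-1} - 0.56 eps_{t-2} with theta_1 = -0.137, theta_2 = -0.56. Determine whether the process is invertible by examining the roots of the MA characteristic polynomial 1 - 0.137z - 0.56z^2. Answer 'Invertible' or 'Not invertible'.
\text{Invertible}

The MA(q) characteristic polynomial is P(z) = 1 - 0.137z - 0.56z^2.
Invertibility requires all roots to lie outside the unit circle, i.e. |z| > 1 for every root.
Set 1 + (-0.137) z + (-0.56) z^2 = 0, i.e. a z^2 + b z + c = 0 with a = -0.56, b = -0.137, c = 1.
Discriminant D = b^2 - 4ac = (-0.137)^2 - 4*(-0.56)*1 = 0.018769 - (-2.24) = 2.258769.
D >= 0, so the roots are real: z = (-b +/- sqrt(D)) / (2a) = (0.137 +/- 1.50292) / (-1.12).
  z_1 = (0.137 + 1.50292) / (-1.12) = -1.4642,   |z_1| = 1.4642.
  z_2 = (0.137 - 1.50292) / (-1.12) = 1.2196,   |z_2| = 1.2196.
Moduli of all roots: 1.4642, 1.2196.
All moduli strictly greater than 1? Yes.
Verdict: Invertible.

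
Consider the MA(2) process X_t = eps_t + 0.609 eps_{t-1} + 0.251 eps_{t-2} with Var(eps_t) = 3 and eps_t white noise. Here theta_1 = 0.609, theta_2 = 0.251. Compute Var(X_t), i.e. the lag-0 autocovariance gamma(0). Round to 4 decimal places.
\gamma(0) = 4.3016

For an MA(q) process X_t = eps_t + sum_i theta_i eps_{t-i} with
Var(eps_t) = sigma^2, the variance is
  gamma(0) = sigma^2 * (1 + sum_i theta_i^2).
  sum_i theta_i^2 = (0.609)^2 + (0.251)^2 = 0.370881 + 0.063001 = 0.433882.
  gamma(0) = 3 * (1 + 0.433882) = 3 * 1.433882 = 4.301646, which rounds to 4.3016.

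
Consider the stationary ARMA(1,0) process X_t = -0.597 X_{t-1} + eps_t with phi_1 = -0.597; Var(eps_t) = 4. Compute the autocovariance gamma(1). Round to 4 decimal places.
\gamma(1) = -3.7104

Multiply the model equation by X_{t-k} and take expectations. With theta_0 = psi_0 = 1 and psi_j the MA(infinity) weights, this gives
  gamma(k) - sum_i phi_i gamma(k-i) = c_k,
  c_k = sigma^2 * sum_{j=k..q} theta_j psi_{j-k}   (c_k = 0 for k > q),
using gamma(-m) = gamma(m).
Pure AR (q = 0): c_0 = sigma^2 = 4, c_k = 0 for k >= 1.
Equations for k = 0 and k = 1 (AR order 1):
  gamma(0) = phi_1 gamma(1) + c_0
  gamma(1) = phi_1 gamma(0) + c_1
Substituting the second into the first: gamma(0) (1 - phi_1^2) = c_0 + phi_1 c_1, so
  gamma(0) = c_0 / (1 - phi_1^2) = 4 / (1 - (-0.597)^2) = 4 / 0.643591 = 6.215127.
  gamma(1) = phi_1 gamma(0) = (-0.597)(6.215127) = -3.710431.
Therefore gamma(1) = -3.7104 (to 4 decimal places).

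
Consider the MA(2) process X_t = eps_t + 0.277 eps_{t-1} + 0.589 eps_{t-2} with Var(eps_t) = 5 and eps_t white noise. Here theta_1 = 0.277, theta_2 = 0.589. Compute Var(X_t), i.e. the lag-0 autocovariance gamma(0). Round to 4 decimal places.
\gamma(0) = 7.1183

For an MA(q) process X_t = eps_t + sum_i theta_i eps_{t-i} with
Var(eps_t) = sigma^2, the variance is
  gamma(0) = sigma^2 * (1 + sum_i theta_i^2).
  sum_i theta_i^2 = (0.277)^2 + (0.589)^2 = 0.076729 + 0.346921 = 0.42365.
  gamma(0) = 5 * (1 + 0.42365) = 5 * 1.42365 = 7.11825, which rounds to 7.1183.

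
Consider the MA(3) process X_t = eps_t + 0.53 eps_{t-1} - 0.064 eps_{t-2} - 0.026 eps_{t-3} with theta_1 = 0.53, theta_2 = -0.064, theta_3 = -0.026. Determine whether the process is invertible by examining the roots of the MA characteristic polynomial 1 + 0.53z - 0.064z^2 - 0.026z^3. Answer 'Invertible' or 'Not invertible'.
\text{Invertible}

The MA(q) characteristic polynomial is P(z) = 1 + 0.53z - 0.064z^2 - 0.026z^3.
Invertibility requires all roots to lie outside the unit circle, i.e. |z| > 1 for every root.
Degree 3: look for a simple real root z0 first, then factor out (1 - z/z0) and solve the remaining quadratic.
Testing z0 = -5: P(-5) = 1 + (0.53)(-5) + (-0.064)(-5)^2 + (-0.026)(-5)^3
  = 1 + (-2.65) + (-1.6) + (3.25) = 0.  So z_0 = -5 is a root, |z_0| = 5.
Divide out the factor (1 + 0.2 z) = (1 - z/z0) (since 1/z0 = -0.2):
  P(z) = (1 + 0.2 z)(1 + (0.33) z + (-0.13) z^2)
  [check: z-coef 0.33 - (-0.2) = 0.53; z^2-coef -0.13 - (-0.2)(0.33) = -0.064; z^3-coef -(-0.2)(-0.13) = -0.026.]
Remaining roots from the quadratic factor 1 + (0.33) z + (-0.13) z^2:
  Set 1 + (0.33) z + (-0.13) z^2 = 0, i.e. a z^2 + b z + c = 0 with a = -0.13, b = 0.33, c = 1.
  Discriminant D = b^2 - 4ac = (0.33)^2 - 4*(-0.13)*1 = 0.1089 - (-0.52) = 0.6289.
  D >= 0, so the roots are real: z = (-b +/- sqrt(D)) / (2a) = (-0.33 +/- 0.793032) / (-0.26).
    z_1 = (-0.33 + 0.793032) / (-0.26) = -1.7809,   |z_1| = 1.7809.
    z_2 = (-0.33 - 0.793032) / (-0.26) = 4.3194,   |z_2| = 4.3194.
Moduli of all roots: 5.0000, 1.7809, 4.3194.
All moduli strictly greater than 1? Yes.
Verdict: Invertible.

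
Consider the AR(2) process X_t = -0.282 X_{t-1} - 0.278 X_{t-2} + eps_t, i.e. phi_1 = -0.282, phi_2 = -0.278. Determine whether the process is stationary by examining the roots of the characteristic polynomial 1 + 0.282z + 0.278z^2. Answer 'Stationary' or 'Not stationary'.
\text{Stationary}

The AR(p) characteristic polynomial is P(z) = 1 + 0.282z + 0.278z^2.
Stationarity requires all roots to lie outside the unit circle, i.e. |z| > 1 for every root.
Set 1 + (0.282) z + (0.278) z^2 = 0, i.e. a z^2 + b z + c = 0 with a = 0.278, b = 0.282, c = 1.
Discriminant D = b^2 - 4ac = (0.282)^2 - 4*(0.278)*1 = 0.079524 - (1.112) = -1.032476.
D < 0, so the roots are the complex-conjugate pair z = (-b +/- i sqrt(-D)) / (2a) = -0.5072 +/- 1.8275i.
For a conjugate pair |z|^2 = z * conj(z) = (product of roots) = c/a = 1/(0.278) = 3.597122, so |z| = sqrt(3.597122) = 1.8966 for both roots.
Moduli of all roots: 1.8966, 1.8966.
All moduli strictly greater than 1? Yes.
Verdict: Stationary.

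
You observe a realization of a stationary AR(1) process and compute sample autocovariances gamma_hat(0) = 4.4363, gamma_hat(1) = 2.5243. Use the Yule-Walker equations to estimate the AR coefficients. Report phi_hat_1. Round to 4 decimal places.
\hat\phi_{1} = 0.5690

The Yule-Walker equations for an AR(p) process read, in matrix form,
  Gamma_p phi = r_p,   with   (Gamma_p)_{ij} = gamma(|i - j|),
                       (r_p)_i = gamma(i),   i,j = 1..p.
Substitute the sample gammas (Toeplitz matrix and right-hand side of size 1):
  Gamma_p = [[4.4363]]
  r_p     = [2.5243]
With p = 1 this is the single equation gamma(0) phi_1 = gamma(1):
  phi_hat_1 = gamma(1) / gamma(0) = 2.5243 / 4.4363 = 0.5690.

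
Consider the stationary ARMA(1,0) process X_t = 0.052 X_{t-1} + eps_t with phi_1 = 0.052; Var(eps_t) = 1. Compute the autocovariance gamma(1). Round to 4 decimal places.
\gamma(1) = 0.0521

Multiply the model equation by X_{t-k} and take expectations. With theta_0 = psi_0 = 1 and psi_j the MA(infinity) weights, this gives
  gamma(k) - sum_i phi_i gamma(k-i) = c_k,
  c_k = sigma^2 * sum_{j=k..q} theta_j psi_{j-k}   (c_k = 0 for k > q),
using gamma(-m) = gamma(m).
Pure AR (q = 0): c_0 = sigma^2 = 1, c_k = 0 for k >= 1.
Equations for k = 0 and k = 1 (AR order 1):
  gamma(0) = phi_1 gamma(1) + c_0
  gamma(1) = phi_1 gamma(0) + c_1
Substituting the second into the first: gamma(0) (1 - phi_1^2) = c_0 + phi_1 c_1, so
  gamma(0) = c_0 / (1 - phi_1^2) = 1 / (1 - (0.052)^2) = 1 / 0.997296 = 1.002711.
  gamma(1) = phi_1 gamma(0) = (0.052)(1.002711) = 0.052141.
Therefore gamma(1) = 0.0521 (to 4 decimal places).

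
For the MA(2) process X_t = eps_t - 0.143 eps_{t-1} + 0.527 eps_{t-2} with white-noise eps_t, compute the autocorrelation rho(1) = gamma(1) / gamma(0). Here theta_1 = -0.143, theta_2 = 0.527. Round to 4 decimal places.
\rho(1) = -0.1682

For an MA(q) process with theta_0 = 1, the autocovariance is
  gamma(k) = sigma^2 * sum_{i=0..q-k} theta_i * theta_{i+k},
and rho(k) = gamma(k) / gamma(0). Sigma^2 cancels.
  numerator   = (1)*(-0.143) + (-0.143)*(0.527) = -0.218361.
  denominator = (1)^2 + (-0.143)^2 + (0.527)^2 = 1.298178.
  rho(1) = -0.218361 / 1.298178 = -0.1682.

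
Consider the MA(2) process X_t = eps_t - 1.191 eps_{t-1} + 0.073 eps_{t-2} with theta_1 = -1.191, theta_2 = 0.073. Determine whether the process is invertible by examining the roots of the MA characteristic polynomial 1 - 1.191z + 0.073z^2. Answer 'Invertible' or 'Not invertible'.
\text{Not invertible}

The MA(q) characteristic polynomial is P(z) = 1 - 1.191z + 0.073z^2.
Invertibility requires all roots to lie outside the unit circle, i.e. |z| > 1 for every root.
Set 1 + (-1.191) z + (0.073) z^2 = 0, i.e. a z^2 + b z + c = 0 with a = 0.073, b = -1.191, c = 1.
Discriminant D = b^2 - 4ac = (-1.191)^2 - 4*(0.073)*1 = 1.418481 - (0.292) = 1.126481.
D >= 0, so the roots are real: z = (-b +/- sqrt(D)) / (2a) = (1.191 +/- 1.061358) / (0.146).
  z_1 = (1.191 + 1.061358) / (0.146) = 15.4271,   |z_1| = 15.4271.
  z_2 = (1.191 - 1.061358) / (0.146) = 0.888,   |z_2| = 0.888.
Moduli of all roots: 15.4271, 0.8880.
All moduli strictly greater than 1? No.
Verdict: Not invertible.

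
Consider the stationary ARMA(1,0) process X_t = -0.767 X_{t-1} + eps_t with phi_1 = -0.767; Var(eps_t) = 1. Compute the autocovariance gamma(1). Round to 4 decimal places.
\gamma(1) = -1.8630

Multiply the model equation by X_{t-k} and take expectations. With theta_0 = psi_0 = 1 and psi_j the MA(infinity) weights, this gives
  gamma(k) - sum_i phi_i gamma(k-i) = c_k,
  c_k = sigma^2 * sum_{j=k..q} theta_j psi_{j-k}   (c_k = 0 for k > q),
using gamma(-m) = gamma(m).
Pure AR (q = 0): c_0 = sigma^2 = 1, c_k = 0 for k >= 1.
Equations for k = 0 and k = 1 (AR order 1):
  gamma(0) = phi_1 gamma(1) + c_0
  gamma(1) = phi_1 gamma(0) + c_1
Substituting the second into the first: gamma(0) (1 - phi_1^2) = c_0 + phi_1 c_1, so
  gamma(0) = c_0 / (1 - phi_1^2) = 1 / (1 - (-0.767)^2) = 1 / 0.411711 = 2.428888.
  gamma(1) = phi_1 gamma(0) = (-0.767)(2.428888) = -1.862957.
Therefore gamma(1) = -1.8630 (to 4 decimal places).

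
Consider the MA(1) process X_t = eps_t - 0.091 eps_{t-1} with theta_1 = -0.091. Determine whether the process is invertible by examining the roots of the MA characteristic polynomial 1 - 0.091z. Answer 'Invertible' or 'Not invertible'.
\text{Invertible}

The MA(q) characteristic polynomial is P(z) = 1 - 0.091z.
Invertibility requires all roots to lie outside the unit circle, i.e. |z| > 1 for every root.
This is linear in z: 1 + (-0.091) z = 0  =>  z = -1/(-0.091) = 10.989011,  |z| = 10.989011.
Moduli of all roots: 10.9890.
All moduli strictly greater than 1? Yes.
Verdict: Invertible.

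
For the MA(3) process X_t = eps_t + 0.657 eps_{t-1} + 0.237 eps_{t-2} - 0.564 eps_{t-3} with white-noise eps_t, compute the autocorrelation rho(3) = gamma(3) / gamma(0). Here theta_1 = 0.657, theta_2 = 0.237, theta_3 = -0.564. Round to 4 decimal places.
\rho(3) = -0.3123

For an MA(q) process with theta_0 = 1, the autocovariance is
  gamma(k) = sigma^2 * sum_{i=0..q-k} theta_i * theta_{i+k},
and rho(k) = gamma(k) / gamma(0). Sigma^2 cancels.
  numerator   = (1)*(-0.564) = -0.564.
  denominator = (1)^2 + (0.657)^2 + (0.237)^2 + (-0.564)^2 = 1.805914.
  rho(3) = -0.564 / 1.805914 = -0.3123.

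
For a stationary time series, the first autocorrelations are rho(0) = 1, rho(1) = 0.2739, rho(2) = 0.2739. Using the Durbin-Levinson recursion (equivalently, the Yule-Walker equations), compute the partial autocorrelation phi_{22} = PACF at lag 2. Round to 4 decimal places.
\phi_{22} = 0.2150

The PACF at lag k is phi_{kk}, the last component of the solution
to the Yule-Walker system G_k phi = r_k where
  (G_k)_{ij} = rho(|i - j|), (r_k)_i = rho(i), i,j = 1..k.
Equivalently, Durbin-Levinson gives phi_{kk} iteratively:
  phi_{11} = rho(1)
  phi_{kk} = [rho(k) - sum_{j=1..k-1} phi_{k-1,j} rho(k-j)]
            / [1 - sum_{j=1..k-1} phi_{k-1,j} rho(j)],
  phi_{k,j} = phi_{k-1,j} - phi_{kk} phi_{k-1,k-j},  j = 1..k-1.
Step k = 1:
  phi_11 = rho(1) = 0.2739.
Step k = 2:
  phi_22 = [rho(2) - phi_11 rho(1)] / [1 - phi_11 rho(1)] = [0.2739 - (0.2739)(0.2739)] / [1 - (0.2739)(0.2739)]
         = 0.19887879 / 0.92497879 = 0.215.
Therefore phi_{22} = 0.2150.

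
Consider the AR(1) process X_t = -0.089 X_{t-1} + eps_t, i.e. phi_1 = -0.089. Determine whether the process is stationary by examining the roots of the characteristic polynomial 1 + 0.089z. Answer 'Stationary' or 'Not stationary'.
\text{Stationary}

The AR(p) characteristic polynomial is P(z) = 1 + 0.089z.
Stationarity requires all roots to lie outside the unit circle, i.e. |z| > 1 for every root.
This is linear in z: 1 + (0.089) z = 0  =>  z = -1/(0.089) = -11.235955,  |z| = 11.235955.
Moduli of all roots: 11.2360.
All moduli strictly greater than 1? Yes.
Verdict: Stationary.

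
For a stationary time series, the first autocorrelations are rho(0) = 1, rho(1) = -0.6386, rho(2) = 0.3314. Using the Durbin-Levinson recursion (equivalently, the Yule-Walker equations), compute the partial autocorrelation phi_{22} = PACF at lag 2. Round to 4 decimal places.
\phi_{22} = -0.1290

The PACF at lag k is phi_{kk}, the last component of the solution
to the Yule-Walker system G_k phi = r_k where
  (G_k)_{ij} = rho(|i - j|), (r_k)_i = rho(i), i,j = 1..k.
Equivalently, Durbin-Levinson gives phi_{kk} iteratively:
  phi_{11} = rho(1)
  phi_{kk} = [rho(k) - sum_{j=1..k-1} phi_{k-1,j} rho(k-j)]
            / [1 - sum_{j=1..k-1} phi_{k-1,j} rho(j)],
  phi_{k,j} = phi_{k-1,j} - phi_{kk} phi_{k-1,k-j},  j = 1..k-1.
Step k = 1:
  phi_11 = rho(1) = -0.6386.
Step k = 2:
  phi_22 = [rho(2) - phi_11 rho(1)] / [1 - phi_11 rho(1)] = [0.3314 - (-0.6386)(-0.6386)] / [1 - (-0.6386)(-0.6386)]
         = -0.07640996 / 0.59219004 = -0.129.
Therefore phi_{22} = -0.1290.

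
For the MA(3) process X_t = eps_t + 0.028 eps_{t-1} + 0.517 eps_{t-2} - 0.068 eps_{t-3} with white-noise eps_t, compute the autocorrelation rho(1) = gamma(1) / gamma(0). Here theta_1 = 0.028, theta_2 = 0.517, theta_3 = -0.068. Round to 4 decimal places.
\rho(1) = 0.0058

For an MA(q) process with theta_0 = 1, the autocovariance is
  gamma(k) = sigma^2 * sum_{i=0..q-k} theta_i * theta_{i+k},
and rho(k) = gamma(k) / gamma(0). Sigma^2 cancels.
  numerator   = (1)*(0.028) + (0.028)*(0.517) + (0.517)*(-0.068) = 0.00732.
  denominator = (1)^2 + (0.028)^2 + (0.517)^2 + (-0.068)^2 = 1.272697.
  rho(1) = 0.00732 / 1.272697 = 0.0058.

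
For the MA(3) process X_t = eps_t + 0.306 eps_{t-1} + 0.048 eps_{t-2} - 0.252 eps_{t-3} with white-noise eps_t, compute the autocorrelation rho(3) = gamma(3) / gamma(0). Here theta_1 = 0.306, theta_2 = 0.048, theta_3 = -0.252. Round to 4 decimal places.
\rho(3) = -0.2173

For an MA(q) process with theta_0 = 1, the autocovariance is
  gamma(k) = sigma^2 * sum_{i=0..q-k} theta_i * theta_{i+k},
and rho(k) = gamma(k) / gamma(0). Sigma^2 cancels.
  numerator   = (1)*(-0.252) = -0.252.
  denominator = (1)^2 + (0.306)^2 + (0.048)^2 + (-0.252)^2 = 1.159444.
  rho(3) = -0.252 / 1.159444 = -0.2173.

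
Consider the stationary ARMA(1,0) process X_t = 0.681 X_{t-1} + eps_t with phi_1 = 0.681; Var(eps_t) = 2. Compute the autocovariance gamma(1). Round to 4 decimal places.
\gamma(1) = 2.5399

Multiply the model equation by X_{t-k} and take expectations. With theta_0 = psi_0 = 1 and psi_j the MA(infinity) weights, this gives
  gamma(k) - sum_i phi_i gamma(k-i) = c_k,
  c_k = sigma^2 * sum_{j=k..q} theta_j psi_{j-k}   (c_k = 0 for k > q),
using gamma(-m) = gamma(m).
Pure AR (q = 0): c_0 = sigma^2 = 2, c_k = 0 for k >= 1.
Equations for k = 0 and k = 1 (AR order 1):
  gamma(0) = phi_1 gamma(1) + c_0
  gamma(1) = phi_1 gamma(0) + c_1
Substituting the second into the first: gamma(0) (1 - phi_1^2) = c_0 + phi_1 c_1, so
  gamma(0) = c_0 / (1 - phi_1^2) = 2 / (1 - (0.681)^2) = 2 / 0.536239 = 3.72968.
  gamma(1) = phi_1 gamma(0) = (0.681)(3.72968) = 2.539912.
Therefore gamma(1) = 2.5399 (to 4 decimal places).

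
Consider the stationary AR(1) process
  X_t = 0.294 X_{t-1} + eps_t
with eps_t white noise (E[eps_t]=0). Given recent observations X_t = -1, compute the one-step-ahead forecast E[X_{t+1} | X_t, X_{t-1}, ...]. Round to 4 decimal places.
E[X_{t+1} \mid \mathcal F_t] = -0.2940

For an AR(p) model X_t = c + sum_i phi_i X_{t-i} + eps_t, the
one-step-ahead conditional mean is
  E[X_{t+1} | X_t, ...] = c + sum_i phi_i X_{t+1-i}.
Substitute known values:
  E[X_{t+1} | ...] = (0.294) * (-1)
                   = -0.2940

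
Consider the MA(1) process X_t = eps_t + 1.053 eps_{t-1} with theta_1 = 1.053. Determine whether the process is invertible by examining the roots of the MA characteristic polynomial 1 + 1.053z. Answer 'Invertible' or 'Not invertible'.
\text{Not invertible}

The MA(q) characteristic polynomial is P(z) = 1 + 1.053z.
Invertibility requires all roots to lie outside the unit circle, i.e. |z| > 1 for every root.
This is linear in z: 1 + (1.053) z = 0  =>  z = -1/(1.053) = -0.949668,  |z| = 0.949668.
Moduli of all roots: 0.9497.
All moduli strictly greater than 1? No.
Verdict: Not invertible.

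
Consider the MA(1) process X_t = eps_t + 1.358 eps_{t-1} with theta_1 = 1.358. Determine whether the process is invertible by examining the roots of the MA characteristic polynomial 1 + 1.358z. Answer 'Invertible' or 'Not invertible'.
\text{Not invertible}

The MA(q) characteristic polynomial is P(z) = 1 + 1.358z.
Invertibility requires all roots to lie outside the unit circle, i.e. |z| > 1 for every root.
This is linear in z: 1 + (1.358) z = 0  =>  z = -1/(1.358) = -0.736377,  |z| = 0.736377.
Moduli of all roots: 0.7364.
All moduli strictly greater than 1? No.
Verdict: Not invertible.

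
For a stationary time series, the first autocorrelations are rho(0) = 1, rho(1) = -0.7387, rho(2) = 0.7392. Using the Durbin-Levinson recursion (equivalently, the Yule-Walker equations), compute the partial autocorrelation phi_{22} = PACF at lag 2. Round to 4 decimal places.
\phi_{22} = 0.4260

The PACF at lag k is phi_{kk}, the last component of the solution
to the Yule-Walker system G_k phi = r_k where
  (G_k)_{ij} = rho(|i - j|), (r_k)_i = rho(i), i,j = 1..k.
Equivalently, Durbin-Levinson gives phi_{kk} iteratively:
  phi_{11} = rho(1)
  phi_{kk} = [rho(k) - sum_{j=1..k-1} phi_{k-1,j} rho(k-j)]
            / [1 - sum_{j=1..k-1} phi_{k-1,j} rho(j)],
  phi_{k,j} = phi_{k-1,j} - phi_{kk} phi_{k-1,k-j},  j = 1..k-1.
Step k = 1:
  phi_11 = rho(1) = -0.7387.
Step k = 2:
  phi_22 = [rho(2) - phi_11 rho(1)] / [1 - phi_11 rho(1)] = [0.7392 - (-0.7387)(-0.7387)] / [1 - (-0.7387)(-0.7387)]
         = 0.19352231 / 0.45432231 = 0.426.
Therefore phi_{22} = 0.4260.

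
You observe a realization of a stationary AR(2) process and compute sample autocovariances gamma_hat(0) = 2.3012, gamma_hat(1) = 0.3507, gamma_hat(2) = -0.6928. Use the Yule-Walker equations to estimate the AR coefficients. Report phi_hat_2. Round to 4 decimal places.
\hat\phi_{2} = -0.3320

The Yule-Walker equations for an AR(p) process read, in matrix form,
  Gamma_p phi = r_p,   with   (Gamma_p)_{ij} = gamma(|i - j|),
                       (r_p)_i = gamma(i),   i,j = 1..p.
Substitute the sample gammas (Toeplitz matrix and right-hand side of size 2):
  Gamma_p = [[2.3012, 0.3507], [0.3507, 2.3012]]
  r_p     = [0.3507, -0.6928]
Written out:
  2.3012 phi_1 + 0.3507 phi_2 = 0.3507
  0.3507 phi_1 + 2.3012 phi_2 = -0.6928
Solve by Cramer's rule:
  det = gamma(0)^2 - gamma(1)^2 = (2.3012)^2 - (0.3507)^2 = 5.29552144 - 0.12299049 = 5.17253095
  phi_hat_1 = [gamma(1) gamma(0) - gamma(1) gamma(2)] / det = [(0.3507)(2.3012) - (0.3507)(-0.6928)] / 5.17253095 = 1.0499958 / 5.17253095 = 0.203
  phi_hat_2 = [gamma(0) gamma(2) - gamma(1)^2] / det = [(2.3012)(-0.6928) - (0.3507)^2] / 5.17253095 = -1.71726185 / 5.17253095 = -0.332
So phi_hat = [0.2030, -0.3320].
Therefore phi_hat_2 = -0.3320.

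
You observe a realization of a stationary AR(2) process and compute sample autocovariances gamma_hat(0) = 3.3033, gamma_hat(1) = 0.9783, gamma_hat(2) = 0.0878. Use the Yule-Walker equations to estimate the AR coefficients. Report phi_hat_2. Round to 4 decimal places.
\hat\phi_{2} = -0.0670

The Yule-Walker equations for an AR(p) process read, in matrix form,
  Gamma_p phi = r_p,   with   (Gamma_p)_{ij} = gamma(|i - j|),
                       (r_p)_i = gamma(i),   i,j = 1..p.
Substitute the sample gammas (Toeplitz matrix and right-hand side of size 2):
  Gamma_p = [[3.3033, 0.9783], [0.9783, 3.3033]]
  r_p     = [0.9783, 0.0878]
Written out:
  3.3033 phi_1 + 0.9783 phi_2 = 0.9783
  0.9783 phi_1 + 3.3033 phi_2 = 0.0878
Solve by Cramer's rule:
  det = gamma(0)^2 - gamma(1)^2 = (3.3033)^2 - (0.9783)^2 = 10.91179089 - 0.95707089 = 9.95472
  phi_hat_1 = [gamma(1) gamma(0) - gamma(1) gamma(2)] / det = [(0.9783)(3.3033) - (0.9783)(0.0878)] / 9.95472 = 3.14572365 / 9.95472 = 0.316
  phi_hat_2 = [gamma(0) gamma(2) - gamma(1)^2] / det = [(3.3033)(0.0878) - (0.9783)^2] / 9.95472 = -0.66704115 / 9.95472 = -0.067
So phi_hat = [0.3160, -0.0670].
Therefore phi_hat_2 = -0.0670.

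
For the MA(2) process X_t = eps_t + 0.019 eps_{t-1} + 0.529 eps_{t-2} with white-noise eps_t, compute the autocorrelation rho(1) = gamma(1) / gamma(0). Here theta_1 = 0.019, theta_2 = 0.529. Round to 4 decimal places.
\rho(1) = 0.0227

For an MA(q) process with theta_0 = 1, the autocovariance is
  gamma(k) = sigma^2 * sum_{i=0..q-k} theta_i * theta_{i+k},
and rho(k) = gamma(k) / gamma(0). Sigma^2 cancels.
  numerator   = (1)*(0.019) + (0.019)*(0.529) = 0.029051.
  denominator = (1)^2 + (0.019)^2 + (0.529)^2 = 1.280202.
  rho(1) = 0.029051 / 1.280202 = 0.0227.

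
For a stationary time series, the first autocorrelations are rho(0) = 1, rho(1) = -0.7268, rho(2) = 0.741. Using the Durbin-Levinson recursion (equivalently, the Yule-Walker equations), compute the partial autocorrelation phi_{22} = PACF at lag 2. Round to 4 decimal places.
\phi_{22} = 0.4510

The PACF at lag k is phi_{kk}, the last component of the solution
to the Yule-Walker system G_k phi = r_k where
  (G_k)_{ij} = rho(|i - j|), (r_k)_i = rho(i), i,j = 1..k.
Equivalently, Durbin-Levinson gives phi_{kk} iteratively:
  phi_{11} = rho(1)
  phi_{kk} = [rho(k) - sum_{j=1..k-1} phi_{k-1,j} rho(k-j)]
            / [1 - sum_{j=1..k-1} phi_{k-1,j} rho(j)],
  phi_{k,j} = phi_{k-1,j} - phi_{kk} phi_{k-1,k-j},  j = 1..k-1.
Step k = 1:
  phi_11 = rho(1) = -0.7268.
Step k = 2:
  phi_22 = [rho(2) - phi_11 rho(1)] / [1 - phi_11 rho(1)] = [0.741 - (-0.7268)(-0.7268)] / [1 - (-0.7268)(-0.7268)]
         = 0.21276176 / 0.47176176 = 0.451.
Therefore phi_{22} = 0.4510.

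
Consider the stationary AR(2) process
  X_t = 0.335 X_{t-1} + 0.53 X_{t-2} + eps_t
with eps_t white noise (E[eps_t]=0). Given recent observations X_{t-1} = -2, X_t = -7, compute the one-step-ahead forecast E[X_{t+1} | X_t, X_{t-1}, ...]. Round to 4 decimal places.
E[X_{t+1} \mid \mathcal F_t] = -3.4050

For an AR(p) model X_t = c + sum_i phi_i X_{t-i} + eps_t, the
one-step-ahead conditional mean is
  E[X_{t+1} | X_t, ...] = c + sum_i phi_i X_{t+1-i}.
Substitute known values:
  E[X_{t+1} | ...] = (0.335) * (-7) + (0.53) * (-2)
                   = -3.4050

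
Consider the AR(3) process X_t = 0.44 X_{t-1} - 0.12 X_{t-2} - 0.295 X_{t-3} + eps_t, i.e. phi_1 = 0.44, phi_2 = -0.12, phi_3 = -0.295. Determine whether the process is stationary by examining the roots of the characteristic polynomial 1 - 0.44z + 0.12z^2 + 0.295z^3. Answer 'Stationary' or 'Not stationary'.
\text{Stationary}

The AR(p) characteristic polynomial is P(z) = 1 - 0.44z + 0.12z^2 + 0.295z^3.
Stationarity requires all roots to lie outside the unit circle, i.e. |z| > 1 for every root.
Degree 3: look for a simple real root z0 first, then factor out (1 - z/z0) and solve the remaining quadratic.
Testing z0 = -2: P(-2) = 1 + (-0.44)(-2) + (0.12)(-2)^2 + (0.295)(-2)^3
  = 1 + (0.88) + (0.48) + (-2.36) = 0.  So z_0 = -2 is a root, |z_0| = 2.
Divide out the factor (1 + 0.5 z) = (1 - z/z0) (since 1/z0 = -0.5):
  P(z) = (1 + 0.5 z)(1 + (-0.94) z + (0.59) z^2)
  [check: z-coef -0.94 - (-0.5) = -0.44; z^2-coef 0.59 - (-0.5)(-0.94) = 0.12; z^3-coef -(-0.5)(0.59) = 0.295.]
Remaining roots from the quadratic factor 1 + (-0.94) z + (0.59) z^2:
  Set 1 + (-0.94) z + (0.59) z^2 = 0, i.e. a z^2 + b z + c = 0 with a = 0.59, b = -0.94, c = 1.
  Discriminant D = b^2 - 4ac = (-0.94)^2 - 4*(0.59)*1 = 0.8836 - (2.36) = -1.4764.
  D < 0, so the roots are the complex-conjugate pair z = (-b +/- i sqrt(-D)) / (2a) = 0.7966 +/- 1.0297i.
  For a conjugate pair |z|^2 = z * conj(z) = (product of roots) = c/a = 1/(0.59) = 1.694915, so |z| = sqrt(1.694915) = 1.3019 for both roots.
Moduli of all roots: 2.0000, 1.3019, 1.3019.
All moduli strictly greater than 1? Yes.
Verdict: Stationary.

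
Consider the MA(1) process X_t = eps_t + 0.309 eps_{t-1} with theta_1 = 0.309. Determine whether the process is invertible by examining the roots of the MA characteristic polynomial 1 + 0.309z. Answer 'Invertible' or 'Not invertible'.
\text{Invertible}

The MA(q) characteristic polynomial is P(z) = 1 + 0.309z.
Invertibility requires all roots to lie outside the unit circle, i.e. |z| > 1 for every root.
This is linear in z: 1 + (0.309) z = 0  =>  z = -1/(0.309) = -3.236246,  |z| = 3.236246.
Moduli of all roots: 3.2362.
All moduli strictly greater than 1? Yes.
Verdict: Invertible.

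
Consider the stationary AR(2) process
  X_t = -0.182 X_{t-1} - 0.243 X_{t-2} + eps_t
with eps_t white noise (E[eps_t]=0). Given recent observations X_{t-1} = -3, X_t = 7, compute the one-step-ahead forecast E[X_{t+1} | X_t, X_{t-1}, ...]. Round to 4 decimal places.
E[X_{t+1} \mid \mathcal F_t] = -0.5450

For an AR(p) model X_t = c + sum_i phi_i X_{t-i} + eps_t, the
one-step-ahead conditional mean is
  E[X_{t+1} | X_t, ...] = c + sum_i phi_i X_{t+1-i}.
Substitute known values:
  E[X_{t+1} | ...] = (-0.182) * (7) + (-0.243) * (-3)
                   = -0.5450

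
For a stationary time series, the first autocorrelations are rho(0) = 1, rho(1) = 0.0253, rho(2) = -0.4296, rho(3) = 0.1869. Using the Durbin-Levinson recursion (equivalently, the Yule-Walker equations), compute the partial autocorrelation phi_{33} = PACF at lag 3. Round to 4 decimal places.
\phi_{33} = 0.2620

The PACF at lag k is phi_{kk}, the last component of the solution
to the Yule-Walker system G_k phi = r_k where
  (G_k)_{ij} = rho(|i - j|), (r_k)_i = rho(i), i,j = 1..k.
Equivalently, Durbin-Levinson gives phi_{kk} iteratively:
  phi_{11} = rho(1)
  phi_{kk} = [rho(k) - sum_{j=1..k-1} phi_{k-1,j} rho(k-j)]
            / [1 - sum_{j=1..k-1} phi_{k-1,j} rho(j)],
  phi_{k,j} = phi_{k-1,j} - phi_{kk} phi_{k-1,k-j},  j = 1..k-1.
Step k = 1:
  phi_11 = rho(1) = 0.0253.
Step k = 2:
  phi_22 = [rho(2) - phi_11 rho(1)] / [1 - phi_11 rho(1)] = [-0.4296 - (0.0253)(0.0253)] / [1 - (0.0253)(0.0253)]
         = -0.43024009 / 0.99935991 = -0.430516.
  Update: phi_21 = phi_11 - phi_22 phi_11 = 0.0253 - (-0.430516)(0.0253) = 0.036192.
Step k = 3:
  phi_33 = [rho(3) - phi_21 rho(2) - phi_22 rho(1)] / [1 - phi_21 rho(1) - phi_22 rho(2)]
    numerator   = 0.1869 - (0.036192)(-0.4296) - (-0.430516)(0.0253) = 0.21334015
    denominator = 1 - (0.036192)(0.0253) - (-0.430516)(-0.4296) = 0.81413481
  phi_33 = 0.21334015 / 0.81413481 = 0.262.
Therefore phi_{33} = 0.2620.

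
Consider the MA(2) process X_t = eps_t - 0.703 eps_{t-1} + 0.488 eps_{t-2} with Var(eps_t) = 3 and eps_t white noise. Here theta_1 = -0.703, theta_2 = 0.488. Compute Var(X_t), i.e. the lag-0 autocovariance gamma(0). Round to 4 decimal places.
\gamma(0) = 5.1971

For an MA(q) process X_t = eps_t + sum_i theta_i eps_{t-i} with
Var(eps_t) = sigma^2, the variance is
  gamma(0) = sigma^2 * (1 + sum_i theta_i^2).
  sum_i theta_i^2 = (-0.703)^2 + (0.488)^2 = 0.494209 + 0.238144 = 0.732353.
  gamma(0) = 3 * (1 + 0.732353) = 3 * 1.732353 = 5.197059, which rounds to 5.1971.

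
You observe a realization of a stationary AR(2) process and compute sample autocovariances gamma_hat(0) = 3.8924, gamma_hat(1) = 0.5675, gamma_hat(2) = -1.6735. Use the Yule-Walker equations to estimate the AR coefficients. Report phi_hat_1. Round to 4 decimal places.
\hat\phi_{1} = 0.2130

The Yule-Walker equations for an AR(p) process read, in matrix form,
  Gamma_p phi = r_p,   with   (Gamma_p)_{ij} = gamma(|i - j|),
                       (r_p)_i = gamma(i),   i,j = 1..p.
Substitute the sample gammas (Toeplitz matrix and right-hand side of size 2):
  Gamma_p = [[3.8924, 0.5675], [0.5675, 3.8924]]
  r_p     = [0.5675, -1.6735]
Written out:
  3.8924 phi_1 + 0.5675 phi_2 = 0.5675
  0.5675 phi_1 + 3.8924 phi_2 = -1.6735
Solve by Cramer's rule:
  det = gamma(0)^2 - gamma(1)^2 = (3.8924)^2 - (0.5675)^2 = 15.15077776 - 0.32205625 = 14.82872151
  phi_hat_1 = [gamma(1) gamma(0) - gamma(1) gamma(2)] / det = [(0.5675)(3.8924) - (0.5675)(-1.6735)] / 14.82872151 = 3.15864825 / 14.82872151 = 0.213
  phi_hat_2 = [gamma(0) gamma(2) - gamma(1)^2] / det = [(3.8924)(-1.6735) - (0.5675)^2] / 14.82872151 = -6.83598765 / 14.82872151 = -0.461
So phi_hat = [0.2130, -0.4610].
Therefore phi_hat_1 = 0.2130.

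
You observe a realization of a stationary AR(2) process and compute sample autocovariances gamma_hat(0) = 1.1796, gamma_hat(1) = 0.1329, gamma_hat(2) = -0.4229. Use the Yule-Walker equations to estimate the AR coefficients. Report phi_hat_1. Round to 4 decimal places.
\hat\phi_{1} = 0.1550

The Yule-Walker equations for an AR(p) process read, in matrix form,
  Gamma_p phi = r_p,   with   (Gamma_p)_{ij} = gamma(|i - j|),
                       (r_p)_i = gamma(i),   i,j = 1..p.
Substitute the sample gammas (Toeplitz matrix and right-hand side of size 2):
  Gamma_p = [[1.1796, 0.1329], [0.1329, 1.1796]]
  r_p     = [0.1329, -0.4229]
Written out:
  1.1796 phi_1 + 0.1329 phi_2 = 0.1329
  0.1329 phi_1 + 1.1796 phi_2 = -0.4229
Solve by Cramer's rule:
  det = gamma(0)^2 - gamma(1)^2 = (1.1796)^2 - (0.1329)^2 = 1.39145616 - 0.01766241 = 1.37379375
  phi_hat_1 = [gamma(1) gamma(0) - gamma(1) gamma(2)] / det = [(0.1329)(1.1796) - (0.1329)(-0.4229)] / 1.37379375 = 0.21297225 / 1.37379375 = 0.155
  phi_hat_2 = [gamma(0) gamma(2) - gamma(1)^2] / det = [(1.1796)(-0.4229) - (0.1329)^2] / 1.37379375 = -0.51651525 / 1.37379375 = -0.376
So phi_hat = [0.1550, -0.3760].
Therefore phi_hat_1 = 0.1550.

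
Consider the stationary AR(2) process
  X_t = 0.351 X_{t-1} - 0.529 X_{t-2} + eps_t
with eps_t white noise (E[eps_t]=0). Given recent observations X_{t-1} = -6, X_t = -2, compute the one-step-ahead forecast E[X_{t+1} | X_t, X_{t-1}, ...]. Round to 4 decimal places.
E[X_{t+1} \mid \mathcal F_t] = 2.4720

For an AR(p) model X_t = c + sum_i phi_i X_{t-i} + eps_t, the
one-step-ahead conditional mean is
  E[X_{t+1} | X_t, ...] = c + sum_i phi_i X_{t+1-i}.
Substitute known values:
  E[X_{t+1} | ...] = (0.351) * (-2) + (-0.529) * (-6)
                   = 2.4720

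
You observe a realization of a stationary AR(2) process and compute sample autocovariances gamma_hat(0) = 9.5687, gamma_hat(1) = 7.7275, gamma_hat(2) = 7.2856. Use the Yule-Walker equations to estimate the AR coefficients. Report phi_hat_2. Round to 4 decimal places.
\hat\phi_{2} = 0.3140

The Yule-Walker equations for an AR(p) process read, in matrix form,
  Gamma_p phi = r_p,   with   (Gamma_p)_{ij} = gamma(|i - j|),
                       (r_p)_i = gamma(i),   i,j = 1..p.
Substitute the sample gammas (Toeplitz matrix and right-hand side of size 2):
  Gamma_p = [[9.5687, 7.7275], [7.7275, 9.5687]]
  r_p     = [7.7275, 7.2856]
Written out:
  9.5687 phi_1 + 7.7275 phi_2 = 7.7275
  7.7275 phi_1 + 9.5687 phi_2 = 7.2856
Solve by Cramer's rule:
  det = gamma(0)^2 - gamma(1)^2 = (9.5687)^2 - (7.7275)^2 = 91.56001969 - 59.71425625 = 31.84576344
  phi_hat_1 = [gamma(1) gamma(0) - gamma(1) gamma(2)] / det = [(7.7275)(9.5687) - (7.7275)(7.2856)] / 31.84576344 = 17.64265525 / 31.84576344 = 0.554
  phi_hat_2 = [gamma(0) gamma(2) - gamma(1)^2] / det = [(9.5687)(7.2856) - (7.7275)^2] / 31.84576344 = 9.99946447 / 31.84576344 = 0.314
So phi_hat = [0.5540, 0.3140].
Therefore phi_hat_2 = 0.3140.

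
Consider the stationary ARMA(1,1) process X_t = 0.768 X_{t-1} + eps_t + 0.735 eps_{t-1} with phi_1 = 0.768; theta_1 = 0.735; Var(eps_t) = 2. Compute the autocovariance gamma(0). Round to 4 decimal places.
\gamma(0) = 13.0148

Multiply the model equation by X_{t-k} and take expectations. With theta_0 = psi_0 = 1 and psi_j the MA(infinity) weights, this gives
  gamma(k) - sum_i phi_i gamma(k-i) = c_k,
  c_k = sigma^2 * sum_{j=k..q} theta_j psi_{j-k}   (c_k = 0 for k > q),
using gamma(-m) = gamma(m).
psi-weights needed (psi_j = theta_j + sum_i phi_i psi_{j-i}):
  psi_1 = theta_1 + phi_1 = 0.735 + (0.768) = 1.503
Right-hand sides:
  c_0 = sigma^2 (1 + theta_1 psi_1) = 2 * (1 + (0.735)(1.503)) = 2 * 2.104705 = 4.20941
  c_1 = sigma^2 theta_1 = 2 * (0.735) = 1.47
  c_2 = 0
Equations for k = 0 and k = 1 (AR order 1):
  gamma(0) = phi_1 gamma(1) + c_0
  gamma(1) = phi_1 gamma(0) + c_1
Substituting the second into the first: gamma(0) (1 - phi_1^2) = c_0 + phi_1 c_1, so
  gamma(0) = (c_0 + phi_1 c_1) / (1 - phi_1^2) = (4.20941 + (0.768)(1.47)) / (1 - (0.768)^2) = 5.33837 / 0.410176 = 13.014828.
Therefore gamma(0) = 13.0148 (to 4 decimal places).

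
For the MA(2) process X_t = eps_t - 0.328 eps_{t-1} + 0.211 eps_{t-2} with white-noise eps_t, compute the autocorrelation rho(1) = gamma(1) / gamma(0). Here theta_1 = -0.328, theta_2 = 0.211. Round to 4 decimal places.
\rho(1) = -0.3448

For an MA(q) process with theta_0 = 1, the autocovariance is
  gamma(k) = sigma^2 * sum_{i=0..q-k} theta_i * theta_{i+k},
and rho(k) = gamma(k) / gamma(0). Sigma^2 cancels.
  numerator   = (1)*(-0.328) + (-0.328)*(0.211) = -0.397208.
  denominator = (1)^2 + (-0.328)^2 + (0.211)^2 = 1.152105.
  rho(1) = -0.397208 / 1.152105 = -0.3448.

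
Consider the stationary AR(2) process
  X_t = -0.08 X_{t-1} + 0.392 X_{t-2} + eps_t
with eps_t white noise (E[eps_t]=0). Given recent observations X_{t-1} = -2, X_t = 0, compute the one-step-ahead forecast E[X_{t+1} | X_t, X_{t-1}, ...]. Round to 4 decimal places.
E[X_{t+1} \mid \mathcal F_t] = -0.7840

For an AR(p) model X_t = c + sum_i phi_i X_{t-i} + eps_t, the
one-step-ahead conditional mean is
  E[X_{t+1} | X_t, ...] = c + sum_i phi_i X_{t+1-i}.
Substitute known values:
  E[X_{t+1} | ...] = (-0.08) * (0) + (0.392) * (-2)
                   = -0.7840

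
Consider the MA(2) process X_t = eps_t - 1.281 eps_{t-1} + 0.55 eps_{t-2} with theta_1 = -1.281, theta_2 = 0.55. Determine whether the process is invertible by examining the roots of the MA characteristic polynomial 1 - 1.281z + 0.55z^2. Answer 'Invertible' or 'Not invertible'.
\text{Invertible}

The MA(q) characteristic polynomial is P(z) = 1 - 1.281z + 0.55z^2.
Invertibility requires all roots to lie outside the unit circle, i.e. |z| > 1 for every root.
Set 1 + (-1.281) z + (0.55) z^2 = 0, i.e. a z^2 + b z + c = 0 with a = 0.55, b = -1.281, c = 1.
Discriminant D = b^2 - 4ac = (-1.281)^2 - 4*(0.55)*1 = 1.640961 - (2.2) = -0.559039.
D < 0, so the roots are the complex-conjugate pair z = (-b +/- i sqrt(-D)) / (2a) = 1.1645 +/- 0.6797i.
For a conjugate pair |z|^2 = z * conj(z) = (product of roots) = c/a = 1/(0.55) = 1.818182, so |z| = sqrt(1.818182) = 1.3484 for both roots.
Moduli of all roots: 1.3484, 1.3484.
All moduli strictly greater than 1? Yes.
Verdict: Invertible.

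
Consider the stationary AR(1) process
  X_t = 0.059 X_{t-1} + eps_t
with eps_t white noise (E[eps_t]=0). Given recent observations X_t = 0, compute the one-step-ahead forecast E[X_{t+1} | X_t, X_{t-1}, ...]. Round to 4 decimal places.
E[X_{t+1} \mid \mathcal F_t] = 0.0000

For an AR(p) model X_t = c + sum_i phi_i X_{t-i} + eps_t, the
one-step-ahead conditional mean is
  E[X_{t+1} | X_t, ...] = c + sum_i phi_i X_{t+1-i}.
Substitute known values:
  E[X_{t+1} | ...] = (0.059) * (0)
                   = 0.0000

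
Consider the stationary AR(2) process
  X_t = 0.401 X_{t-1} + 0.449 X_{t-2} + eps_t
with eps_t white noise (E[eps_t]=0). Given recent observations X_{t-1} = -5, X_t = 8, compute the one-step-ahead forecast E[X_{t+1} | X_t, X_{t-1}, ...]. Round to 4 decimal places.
E[X_{t+1} \mid \mathcal F_t] = 0.9630

For an AR(p) model X_t = c + sum_i phi_i X_{t-i} + eps_t, the
one-step-ahead conditional mean is
  E[X_{t+1} | X_t, ...] = c + sum_i phi_i X_{t+1-i}.
Substitute known values:
  E[X_{t+1} | ...] = (0.401) * (8) + (0.449) * (-5)
                   = 0.9630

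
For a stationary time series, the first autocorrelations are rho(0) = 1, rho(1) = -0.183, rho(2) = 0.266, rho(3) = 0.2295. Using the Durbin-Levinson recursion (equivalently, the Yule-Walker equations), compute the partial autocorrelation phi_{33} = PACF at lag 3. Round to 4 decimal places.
\phi_{33} = 0.3410

The PACF at lag k is phi_{kk}, the last component of the solution
to the Yule-Walker system G_k phi = r_k where
  (G_k)_{ij} = rho(|i - j|), (r_k)_i = rho(i), i,j = 1..k.
Equivalently, Durbin-Levinson gives phi_{kk} iteratively:
  phi_{11} = rho(1)
  phi_{kk} = [rho(k) - sum_{j=1..k-1} phi_{k-1,j} rho(k-j)]
            / [1 - sum_{j=1..k-1} phi_{k-1,j} rho(j)],
  phi_{k,j} = phi_{k-1,j} - phi_{kk} phi_{k-1,k-j},  j = 1..k-1.
Step k = 1:
  phi_11 = rho(1) = -0.183.
Step k = 2:
  phi_22 = [rho(2) - phi_11 rho(1)] / [1 - phi_11 rho(1)] = [0.266 - (-0.183)(-0.183)] / [1 - (-0.183)(-0.183)]
         = 0.232511 / 0.966511 = 0.240567.
  Update: phi_21 = phi_11 - phi_22 phi_11 = -0.183 - (0.240567)(-0.183) = -0.138976.
Step k = 3:
  phi_33 = [rho(3) - phi_21 rho(2) - phi_22 rho(1)] / [1 - phi_21 rho(1) - phi_22 rho(2)]
    numerator   = 0.2295 - (-0.138976)(0.266) - (0.240567)(-0.183) = 0.31049149
    denominator = 1 - (-0.138976)(-0.183) - (0.240567)(0.266) = 0.91057644
  phi_33 = 0.31049149 / 0.91057644 = 0.341.
Therefore phi_{33} = 0.3410.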